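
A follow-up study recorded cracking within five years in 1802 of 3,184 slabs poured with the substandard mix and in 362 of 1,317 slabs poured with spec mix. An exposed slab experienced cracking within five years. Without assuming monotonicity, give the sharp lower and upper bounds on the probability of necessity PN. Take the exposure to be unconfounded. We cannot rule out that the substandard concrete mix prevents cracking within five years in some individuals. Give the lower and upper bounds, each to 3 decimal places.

0.514 ≤ PN ≤ 1.000

p₁ = P(outcome | exposed) = 1802/3184 = 0.56595
p₀ = P(outcome | unexposed) = 362/1317 = 0.27487
Under exogeneity alone the bounds on PN are max{0,(p₁−p₀)/p₁} ≤ PN ≤ min{1,(1−p₀)/p₁}.
  lower = (p₁ − p₀)/p₁ = 0.29109 / 0.56595 ≈ 0.5143
  upper = min{1, (1 − p₀)/p₁} = 0.72513 / 0.56595 ≈ 1.2813 → capped at 1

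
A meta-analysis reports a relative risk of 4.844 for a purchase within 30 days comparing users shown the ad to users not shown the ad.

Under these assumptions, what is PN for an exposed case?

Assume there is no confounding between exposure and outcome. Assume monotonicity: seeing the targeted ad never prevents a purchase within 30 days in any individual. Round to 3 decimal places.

PN ≈ 0.794

Under exogeneity and monotonicity, PN = (RR − 1) / RR = 1 − 1/RR.
PN = (4.844 − 1) / 4.844 = 3.844 / 4.844 ≈ 0.7936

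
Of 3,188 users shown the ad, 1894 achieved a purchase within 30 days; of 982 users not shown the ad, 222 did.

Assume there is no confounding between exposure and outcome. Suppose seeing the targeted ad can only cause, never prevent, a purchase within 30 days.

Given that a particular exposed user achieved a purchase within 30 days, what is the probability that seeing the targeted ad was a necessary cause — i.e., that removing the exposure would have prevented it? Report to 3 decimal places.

PN ≈ 0.619

p₁ = P(outcome | exposed) = 1894/3188 = 0.5941
p₀ = P(outcome | unexposed) = 222/982 = 0.22607
Under exogeneity and monotonicity, PN = (p₁ − p₀) / p₁.
PN = (0.5941 − 0.22607) / 0.5941 = 0.36803 / 0.5941 ≈ 0.6195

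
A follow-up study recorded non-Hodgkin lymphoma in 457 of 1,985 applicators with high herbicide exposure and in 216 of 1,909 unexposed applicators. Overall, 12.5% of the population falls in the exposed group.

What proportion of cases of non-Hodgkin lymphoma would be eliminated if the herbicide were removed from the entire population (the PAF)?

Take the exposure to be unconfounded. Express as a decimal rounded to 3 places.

PAF ≈ 0.115

p₁ = P(outcome | exposed) = 457/1985 = 0.23023
p₀ = P(outcome | unexposed) = 216/1909 = 0.11315
Overall risk P(Y=1) = π·p₁ + (1−π)·p₀ = 0.125×0.23023 + 0.875×0.11315 = 0.12778.
Under exogeneity, PAF = [P(Y=1) − p₀] / P(Y=1).
PAF = (0.12778 − 0.11315) / 0.12778 ≈ 0.1145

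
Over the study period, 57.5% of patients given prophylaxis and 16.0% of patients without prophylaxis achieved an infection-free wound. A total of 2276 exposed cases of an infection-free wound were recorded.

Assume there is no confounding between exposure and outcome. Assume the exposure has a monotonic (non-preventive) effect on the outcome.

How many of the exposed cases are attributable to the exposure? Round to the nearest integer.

about 1643 cases

p₁ = 0.575, p₀ = 0.16.
PN = (p₁ − p₀)/p₁ = (0.575 − 0.16) / 0.575 ≈ 0.72174.
Attributable cases ≈ PN × (exposed cases) = 0.72174 × 2276 ≈ 1642.68.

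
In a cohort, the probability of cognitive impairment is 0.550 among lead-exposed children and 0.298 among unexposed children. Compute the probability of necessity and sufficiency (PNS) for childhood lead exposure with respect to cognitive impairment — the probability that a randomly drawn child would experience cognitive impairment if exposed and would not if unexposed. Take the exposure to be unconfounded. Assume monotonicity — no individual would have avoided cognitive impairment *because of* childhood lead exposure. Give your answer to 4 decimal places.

PNS ≈ 0.2520

Let p₁ = 0.55, p₀ = 0.298.
Under exogeneity and monotonicity, PNS = p₁ − p₀.
PNS = 0.55 − 0.298 = 0.252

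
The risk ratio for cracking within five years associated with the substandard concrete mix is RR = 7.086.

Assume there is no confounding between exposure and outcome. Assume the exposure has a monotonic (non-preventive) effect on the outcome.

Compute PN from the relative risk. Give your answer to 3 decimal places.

Under exogeneity and monotonicity, PN = (RR − 1) / RR = 1 − 1/RR.
PN = (7.086 − 1) / 7.086 = 6.086 / 7.086 ≈ 0.8589

PN ≈ 0.859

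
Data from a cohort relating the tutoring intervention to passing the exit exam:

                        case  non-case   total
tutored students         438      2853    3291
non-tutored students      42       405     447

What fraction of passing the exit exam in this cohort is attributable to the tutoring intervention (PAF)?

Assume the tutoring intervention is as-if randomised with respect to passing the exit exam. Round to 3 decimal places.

p₁ = P(outcome | exposed) = 438/3291 = 0.13309
p₀ = P(outcome | unexposed) = 42/447 = 0.09396
Exposure prevalence π = 3291/3738 = 0.88042; overall risk P(Y=1) = 0.12841.
Under exogeneity, PAF = [P(Y=1) − p₀]/P(Y=1).
PAF = (0.12841 − 0.09396) / 0.12841 ≈ 0.2683

PAF ≈ 0.268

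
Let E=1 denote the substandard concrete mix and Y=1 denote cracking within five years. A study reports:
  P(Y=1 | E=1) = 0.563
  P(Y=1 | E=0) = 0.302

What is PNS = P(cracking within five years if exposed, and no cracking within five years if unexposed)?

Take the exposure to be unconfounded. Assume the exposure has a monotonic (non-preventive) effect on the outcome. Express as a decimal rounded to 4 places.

PNS ≈ 0.2610

Let p₁ = 0.563, p₀ = 0.302.
Under exogeneity and monotonicity, PNS = p₁ − p₀.
PNS = 0.563 − 0.302 = 0.261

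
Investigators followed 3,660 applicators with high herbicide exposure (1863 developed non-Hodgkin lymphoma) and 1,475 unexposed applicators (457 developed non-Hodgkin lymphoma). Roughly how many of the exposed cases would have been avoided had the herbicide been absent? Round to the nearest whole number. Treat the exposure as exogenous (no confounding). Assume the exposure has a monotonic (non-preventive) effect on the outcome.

p₁ = P(outcome | exposed) = 1863/3660 = 0.50902
p₀ = P(outcome | unexposed) = 457/1475 = 0.30983
PN = (p₁ − p₀)/p₁ = (0.50902 − 0.30983) / 0.50902 ≈ 0.39132.
Attributable cases ≈ PN × (exposed cases) = 0.39132 × 1863 ≈ 729.02.

about 729 cases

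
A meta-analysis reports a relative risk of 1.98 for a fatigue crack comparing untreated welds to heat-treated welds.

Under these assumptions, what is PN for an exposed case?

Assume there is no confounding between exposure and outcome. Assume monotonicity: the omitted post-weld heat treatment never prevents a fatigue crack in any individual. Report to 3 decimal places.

PN ≈ 0.495

Under exogeneity and monotonicity, PN = (RR − 1) / RR = 1 − 1/RR.
PN = (1.98 − 1) / 1.98 = 0.98 / 1.98 ≈ 0.4949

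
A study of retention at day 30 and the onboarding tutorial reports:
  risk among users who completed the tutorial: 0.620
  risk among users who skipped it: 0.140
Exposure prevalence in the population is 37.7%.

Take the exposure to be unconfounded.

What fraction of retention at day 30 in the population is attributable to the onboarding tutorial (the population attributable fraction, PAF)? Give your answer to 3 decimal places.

PAF ≈ 0.564

Let p₁ = 0.62, p₀ = 0.14.
Overall risk P(Y=1) = π·p₁ + (1−π)·p₀ = 0.377×0.62 + 0.623×0.14 = 0.32096.
Under exogeneity, PAF = [P(Y=1) − p₀] / P(Y=1).
PAF = (0.32096 − 0.14) / 0.32096 ≈ 0.5638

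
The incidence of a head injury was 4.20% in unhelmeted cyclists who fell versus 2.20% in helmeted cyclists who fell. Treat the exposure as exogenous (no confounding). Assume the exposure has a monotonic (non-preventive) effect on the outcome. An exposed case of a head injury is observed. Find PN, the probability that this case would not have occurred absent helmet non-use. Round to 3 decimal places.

p₁ = 0.042, p₀ = 0.022.
Under exogeneity and monotonicity, PN = (p₁ − p₀) / p₁.
PN = (0.042 − 0.022) / 0.042 = 0.02 / 0.042 ≈ 0.4762

PN ≈ 0.476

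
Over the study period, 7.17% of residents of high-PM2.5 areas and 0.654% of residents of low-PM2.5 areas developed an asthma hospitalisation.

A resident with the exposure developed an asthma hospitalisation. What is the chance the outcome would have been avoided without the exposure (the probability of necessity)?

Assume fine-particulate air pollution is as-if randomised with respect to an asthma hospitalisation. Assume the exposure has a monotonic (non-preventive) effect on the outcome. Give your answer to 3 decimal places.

p₁ = 0.0717, p₀ = 0.00654.
Under exogeneity and monotonicity, PN = (p₁ − p₀) / p₁.
PN = (0.0717 − 0.00654) / 0.0717 = 0.06516 / 0.0717 ≈ 0.9088

PN ≈ 0.909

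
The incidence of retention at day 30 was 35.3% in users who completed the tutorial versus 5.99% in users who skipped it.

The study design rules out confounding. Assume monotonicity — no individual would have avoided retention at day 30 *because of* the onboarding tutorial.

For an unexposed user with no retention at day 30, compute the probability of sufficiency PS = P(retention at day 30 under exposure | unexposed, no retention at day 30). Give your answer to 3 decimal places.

p₁ = 0.353, p₀ = 0.0599.
Under exogeneity and monotonicity, PS = (p₁ − p₀) / (1 − p₀).
PS = (0.353 − 0.0599) / (1 − 0.0599) = 0.2931 / 0.9401 ≈ 0.3118

PS ≈ 0.312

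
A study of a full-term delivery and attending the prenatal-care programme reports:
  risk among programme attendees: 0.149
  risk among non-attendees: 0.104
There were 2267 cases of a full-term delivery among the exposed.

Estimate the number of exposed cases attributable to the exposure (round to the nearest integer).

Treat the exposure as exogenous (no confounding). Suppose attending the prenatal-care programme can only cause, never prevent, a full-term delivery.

about 685 cases

Let p₁ = 0.149, p₀ = 0.104.
PN = (p₁ − p₀)/p₁ = (0.149 − 0.104) / 0.149 ≈ 0.30201.
Attributable cases ≈ PN × (exposed cases) = 0.30201 × 2267 ≈ 684.66.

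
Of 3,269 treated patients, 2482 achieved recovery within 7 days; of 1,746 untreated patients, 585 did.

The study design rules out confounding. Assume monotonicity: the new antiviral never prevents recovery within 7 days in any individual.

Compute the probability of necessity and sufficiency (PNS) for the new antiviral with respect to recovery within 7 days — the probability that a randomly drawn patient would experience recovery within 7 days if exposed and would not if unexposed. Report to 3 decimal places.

PNS ≈ 0.424

p₁ = P(outcome | exposed) = 2482/3269 = 0.75925
p₀ = P(outcome | unexposed) = 585/1746 = 0.33505
Under exogeneity and monotonicity, PNS = p₁ − p₀.
PNS = 0.75925 − 0.33505 = 0.4242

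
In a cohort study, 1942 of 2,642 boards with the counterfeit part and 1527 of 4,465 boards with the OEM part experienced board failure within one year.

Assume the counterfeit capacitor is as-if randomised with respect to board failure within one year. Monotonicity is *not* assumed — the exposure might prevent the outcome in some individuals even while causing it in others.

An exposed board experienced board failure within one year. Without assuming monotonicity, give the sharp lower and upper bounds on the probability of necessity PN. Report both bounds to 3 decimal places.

0.535 ≤ PN ≤ 0.895

p₁ = P(outcome | exposed) = 1942/2642 = 0.73505
p₀ = P(outcome | unexposed) = 1527/4465 = 0.34199
Under exogeneity alone the bounds on PN are max{0,(p₁−p₀)/p₁} ≤ PN ≤ min{1,(1−p₀)/p₁}.
  lower = (p₁ − p₀)/p₁ = 0.39306 / 0.73505 ≈ 0.5347
  upper = min{1, (1 − p₀)/p₁} = 0.65801 / 0.73505 ≈ 0.8952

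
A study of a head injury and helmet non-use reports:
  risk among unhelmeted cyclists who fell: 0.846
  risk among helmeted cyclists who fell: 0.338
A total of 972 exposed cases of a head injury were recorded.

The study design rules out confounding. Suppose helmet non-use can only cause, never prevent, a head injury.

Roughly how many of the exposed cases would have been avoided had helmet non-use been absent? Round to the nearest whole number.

Let p₁ = 0.846, p₀ = 0.338.
PN = (p₁ − p₀)/p₁ = (0.846 − 0.338) / 0.846 ≈ 0.60047.
Attributable cases ≈ PN × (exposed cases) = 0.60047 × 972 ≈ 583.66.

about 584 cases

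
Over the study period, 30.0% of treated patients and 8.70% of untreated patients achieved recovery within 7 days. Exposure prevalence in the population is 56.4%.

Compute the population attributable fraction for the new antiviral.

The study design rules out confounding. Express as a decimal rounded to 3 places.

p₁ = 0.3, p₀ = 0.087.
Overall risk P(Y=1) = π·p₁ + (1−π)·p₀ = 0.564×0.3 + 0.436×0.087 = 0.20713.
Under exogeneity, PAF = [P(Y=1) − p₀] / P(Y=1).
PAF = (0.20713 − 0.087) / 0.20713 ≈ 0.5800

PAF ≈ 0.580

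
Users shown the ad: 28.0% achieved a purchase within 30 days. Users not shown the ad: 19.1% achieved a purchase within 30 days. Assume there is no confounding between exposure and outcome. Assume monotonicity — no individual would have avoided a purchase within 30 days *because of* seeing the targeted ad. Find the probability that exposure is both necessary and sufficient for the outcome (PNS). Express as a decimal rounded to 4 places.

PNS ≈ 0.0890

p₁ = 0.28, p₀ = 0.191.
Under exogeneity and monotonicity, PNS = p₁ − p₀.
PNS = 0.28 − 0.191 = 0.089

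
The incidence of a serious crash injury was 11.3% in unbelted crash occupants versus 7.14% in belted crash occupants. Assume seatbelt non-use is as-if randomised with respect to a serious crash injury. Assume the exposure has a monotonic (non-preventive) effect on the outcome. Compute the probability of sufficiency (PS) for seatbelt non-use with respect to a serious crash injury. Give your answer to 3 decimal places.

p₁ = 0.113, p₀ = 0.0714.
Under exogeneity and monotonicity, PS = (p₁ − p₀) / (1 − p₀).
PS = (0.113 − 0.0714) / (1 − 0.0714) = 0.0416 / 0.9286 ≈ 0.0448

PS ≈ 0.045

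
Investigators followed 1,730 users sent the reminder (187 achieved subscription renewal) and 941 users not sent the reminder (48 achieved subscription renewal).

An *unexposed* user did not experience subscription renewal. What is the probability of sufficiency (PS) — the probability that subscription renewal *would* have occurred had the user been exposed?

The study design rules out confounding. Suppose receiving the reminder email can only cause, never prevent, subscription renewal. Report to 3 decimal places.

PS ≈ 0.060

p₁ = P(outcome | exposed) = 187/1730 = 0.10809
p₀ = P(outcome | unexposed) = 48/941 = 0.05101
Under exogeneity and monotonicity, PS = (p₁ − p₀) / (1 − p₀).
PS = (0.10809 − 0.05101) / (1 − 0.05101) = 0.057083 / 0.94899 ≈ 0.0602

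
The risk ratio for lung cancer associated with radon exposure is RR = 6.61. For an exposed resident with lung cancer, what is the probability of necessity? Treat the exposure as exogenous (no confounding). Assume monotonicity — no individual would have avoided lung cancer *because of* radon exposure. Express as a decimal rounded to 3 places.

PN ≈ 0.849

Under exogeneity and monotonicity, PN = (RR − 1) / RR = 1 − 1/RR.
PN = (6.61 − 1) / 6.61 = 5.61 / 6.61 ≈ 0.8487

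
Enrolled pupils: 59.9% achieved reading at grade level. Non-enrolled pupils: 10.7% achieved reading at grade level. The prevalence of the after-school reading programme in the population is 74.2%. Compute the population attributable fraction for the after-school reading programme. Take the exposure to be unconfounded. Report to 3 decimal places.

PAF ≈ 0.773

p₁ = 0.599, p₀ = 0.107.
Overall risk P(Y=1) = π·p₁ + (1−π)·p₀ = 0.742×0.599 + 0.258×0.107 = 0.47206.
Under exogeneity, PAF = [P(Y=1) − p₀] / P(Y=1).
PAF = (0.47206 − 0.107) / 0.47206 ≈ 0.7733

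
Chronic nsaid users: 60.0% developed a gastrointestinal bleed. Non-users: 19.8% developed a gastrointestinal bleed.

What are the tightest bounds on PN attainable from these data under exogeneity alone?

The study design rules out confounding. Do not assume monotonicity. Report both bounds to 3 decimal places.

p₁ = 0.6, p₀ = 0.198.
Under exogeneity alone the bounds on PN are max{0,(p₁−p₀)/p₁} ≤ PN ≤ min{1,(1−p₀)/p₁}.
  lower = (p₁ − p₀)/p₁ = 0.402 / 0.6 ≈ 0.6700
  upper = min{1, (1 − p₀)/p₁} = 0.802 / 0.6 ≈ 1.3367 → capped at 1

0.670 ≤ PN ≤ 1.000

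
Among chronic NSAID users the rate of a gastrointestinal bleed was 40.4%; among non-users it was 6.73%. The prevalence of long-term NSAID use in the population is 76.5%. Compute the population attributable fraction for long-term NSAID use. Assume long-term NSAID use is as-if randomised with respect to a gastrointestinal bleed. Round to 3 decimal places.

PAF ≈ 0.793

p₁ = 0.404, p₀ = 0.0673.
Overall risk P(Y=1) = π·p₁ + (1−π)·p₀ = 0.765×0.404 + 0.235×0.0673 = 0.32488.
Under exogeneity, PAF = [P(Y=1) − p₀] / P(Y=1).
PAF = (0.32488 − 0.0673) / 0.32488 ≈ 0.7928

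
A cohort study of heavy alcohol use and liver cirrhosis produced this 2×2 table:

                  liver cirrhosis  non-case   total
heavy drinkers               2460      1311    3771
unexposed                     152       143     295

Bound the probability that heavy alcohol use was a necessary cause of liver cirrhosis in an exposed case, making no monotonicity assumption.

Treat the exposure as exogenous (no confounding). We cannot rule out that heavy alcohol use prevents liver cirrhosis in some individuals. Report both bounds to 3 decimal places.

p₁ = P(outcome | exposed) = 2460/3771 = 0.65235
p₀ = P(outcome | unexposed) = 152/295 = 0.51525
Under exogeneity alone the bounds on PN are max{0,(p₁−p₀)/p₁} ≤ PN ≤ min{1,(1−p₀)/p₁}.
  lower = (p₁ − p₀)/p₁ = 0.13709 / 0.65235 ≈ 0.2102
  upper = min{1, (1 − p₀)/p₁} = 0.48475 / 0.65235 ≈ 0.7431

0.210 ≤ PN ≤ 0.743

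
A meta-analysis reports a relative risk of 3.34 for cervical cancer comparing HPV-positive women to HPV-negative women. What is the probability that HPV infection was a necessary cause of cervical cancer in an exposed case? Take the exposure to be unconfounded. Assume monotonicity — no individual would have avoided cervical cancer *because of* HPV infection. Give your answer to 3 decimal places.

Under exogeneity and monotonicity, PN = (RR − 1) / RR = 1 − 1/RR.
PN = (3.34 − 1) / 3.34 = 2.34 / 3.34 ≈ 0.7006

PN ≈ 0.701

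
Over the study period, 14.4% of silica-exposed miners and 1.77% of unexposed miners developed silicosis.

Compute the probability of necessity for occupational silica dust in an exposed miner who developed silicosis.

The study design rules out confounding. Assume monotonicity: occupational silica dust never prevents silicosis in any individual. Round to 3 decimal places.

PN ≈ 0.877

p₁ = 0.144, p₀ = 0.0177.
Under exogeneity and monotonicity, PN = (p₁ − p₀) / p₁.
PN = (0.144 − 0.0177) / 0.144 = 0.1263 / 0.144 ≈ 0.8771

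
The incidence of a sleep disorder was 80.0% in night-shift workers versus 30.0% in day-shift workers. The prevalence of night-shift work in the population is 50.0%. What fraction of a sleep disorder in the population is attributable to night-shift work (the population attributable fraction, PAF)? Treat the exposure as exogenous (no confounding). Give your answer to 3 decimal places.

PAF ≈ 0.455

p₁ = 0.8, p₀ = 0.3.
Overall risk P(Y=1) = π·p₁ + (1−π)·p₀ = 0.5×0.8 + 0.5×0.3 = 0.55.
Under exogeneity, PAF = [P(Y=1) − p₀] / P(Y=1).
PAF = (0.55 − 0.3) / 0.55 ≈ 0.4545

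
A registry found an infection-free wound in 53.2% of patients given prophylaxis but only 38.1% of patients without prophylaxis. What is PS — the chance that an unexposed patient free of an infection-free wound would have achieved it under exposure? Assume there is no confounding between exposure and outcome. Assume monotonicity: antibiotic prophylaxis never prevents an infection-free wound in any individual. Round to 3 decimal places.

PS ≈ 0.244

p₁ = 0.532, p₀ = 0.381.
Under exogeneity and monotonicity, PS = (p₁ − p₀) / (1 − p₀).
PS = (0.532 − 0.381) / (1 − 0.381) = 0.151 / 0.619 ≈ 0.2439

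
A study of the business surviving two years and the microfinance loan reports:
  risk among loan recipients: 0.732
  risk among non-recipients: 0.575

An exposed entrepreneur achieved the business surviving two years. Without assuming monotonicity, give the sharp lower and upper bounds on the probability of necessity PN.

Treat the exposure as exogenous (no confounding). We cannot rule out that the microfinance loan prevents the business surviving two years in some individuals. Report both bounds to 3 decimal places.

0.214 ≤ PN ≤ 0.581

Let p₁ = 0.732, p₀ = 0.575.
Under exogeneity alone the bounds on PN are max{0,(p₁−p₀)/p₁} ≤ PN ≤ min{1,(1−p₀)/p₁}.
  lower = (p₁ − p₀)/p₁ = 0.157 / 0.732 ≈ 0.2145
  upper = min{1, (1 − p₀)/p₁} = 0.425 / 0.732 ≈ 0.5806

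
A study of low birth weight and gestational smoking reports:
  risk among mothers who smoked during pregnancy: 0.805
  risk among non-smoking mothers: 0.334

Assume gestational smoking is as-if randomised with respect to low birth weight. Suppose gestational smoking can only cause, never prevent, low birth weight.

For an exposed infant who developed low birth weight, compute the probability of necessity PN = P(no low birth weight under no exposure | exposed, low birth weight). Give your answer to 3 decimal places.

Let p₁ = 0.805, p₀ = 0.334.
Under exogeneity and monotonicity, PN = (p₁ − p₀) / p₁.
PN = (0.805 − 0.334) / 0.805 = 0.471 / 0.805 ≈ 0.5851

PN ≈ 0.585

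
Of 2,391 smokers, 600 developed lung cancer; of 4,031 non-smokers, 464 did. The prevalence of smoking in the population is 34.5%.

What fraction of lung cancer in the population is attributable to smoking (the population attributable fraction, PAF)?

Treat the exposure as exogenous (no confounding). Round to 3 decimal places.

PAF ≈ 0.289

p₁ = P(outcome | exposed) = 600/2391 = 0.25094
p₀ = P(outcome | unexposed) = 464/4031 = 0.11511
Overall risk P(Y=1) = π·p₁ + (1−π)·p₀ = 0.345×0.25094 + 0.655×0.11511 = 0.16197.
Under exogeneity, PAF = [P(Y=1) − p₀] / P(Y=1).
PAF = (0.16197 − 0.11511) / 0.16197 ≈ 0.2893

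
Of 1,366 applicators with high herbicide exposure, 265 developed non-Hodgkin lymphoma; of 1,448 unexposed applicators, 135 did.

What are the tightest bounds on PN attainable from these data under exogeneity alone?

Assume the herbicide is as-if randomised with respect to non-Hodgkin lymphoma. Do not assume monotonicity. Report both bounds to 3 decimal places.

0.519 ≤ PN ≤ 1.000

p₁ = P(outcome | exposed) = 265/1366 = 0.194
p₀ = P(outcome | unexposed) = 135/1448 = 0.093232
Under exogeneity alone the bounds on PN are max{0,(p₁−p₀)/p₁} ≤ PN ≤ min{1,(1−p₀)/p₁}.
  lower = (p₁ − p₀)/p₁ = 0.10077 / 0.194 ≈ 0.5194
  upper = min{1, (1 − p₀)/p₁} = 0.90677 / 0.194 ≈ 4.6741 → capped at 1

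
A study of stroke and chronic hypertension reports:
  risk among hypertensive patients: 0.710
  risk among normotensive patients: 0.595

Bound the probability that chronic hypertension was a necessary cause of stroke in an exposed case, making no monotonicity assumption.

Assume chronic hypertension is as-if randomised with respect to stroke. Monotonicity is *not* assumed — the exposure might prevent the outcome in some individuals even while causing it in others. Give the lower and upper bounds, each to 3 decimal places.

0.162 ≤ PN ≤ 0.570

Let p₁ = 0.71, p₀ = 0.595.
Under exogeneity alone the bounds on PN are max{0,(p₁−p₀)/p₁} ≤ PN ≤ min{1,(1−p₀)/p₁}.
  lower = (p₁ − p₀)/p₁ = 0.115 / 0.71 ≈ 0.1620
  upper = min{1, (1 − p₀)/p₁} = 0.405 / 0.71 ≈ 0.5704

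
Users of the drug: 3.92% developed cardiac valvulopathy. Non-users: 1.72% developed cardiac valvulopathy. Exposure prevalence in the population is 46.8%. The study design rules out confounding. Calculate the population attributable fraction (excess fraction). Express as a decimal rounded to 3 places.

p₁ = 0.0392, p₀ = 0.0172.
Overall risk P(Y=1) = π·p₁ + (1−π)·p₀ = 0.468×0.0392 + 0.532×0.0172 = 0.027496.
Under exogeneity, PAF = [P(Y=1) − p₀] / P(Y=1).
PAF = (0.027496 − 0.0172) / 0.027496 ≈ 0.3745

PAF ≈ 0.374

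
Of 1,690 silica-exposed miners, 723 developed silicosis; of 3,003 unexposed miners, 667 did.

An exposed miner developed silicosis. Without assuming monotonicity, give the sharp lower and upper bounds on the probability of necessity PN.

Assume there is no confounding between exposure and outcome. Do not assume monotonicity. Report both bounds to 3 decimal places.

p₁ = P(outcome | exposed) = 723/1690 = 0.42781
p₀ = P(outcome | unexposed) = 667/3003 = 0.22211
Under exogeneity alone the bounds on PN are max{0,(p₁−p₀)/p₁} ≤ PN ≤ min{1,(1−p₀)/p₁}.
  lower = (p₁ − p₀)/p₁ = 0.2057 / 0.42781 ≈ 0.4808
  upper = min{1, (1 − p₀)/p₁} = 0.77789 / 0.42781 ≈ 1.8183 → capped at 1

0.481 ≤ PN ≤ 1.000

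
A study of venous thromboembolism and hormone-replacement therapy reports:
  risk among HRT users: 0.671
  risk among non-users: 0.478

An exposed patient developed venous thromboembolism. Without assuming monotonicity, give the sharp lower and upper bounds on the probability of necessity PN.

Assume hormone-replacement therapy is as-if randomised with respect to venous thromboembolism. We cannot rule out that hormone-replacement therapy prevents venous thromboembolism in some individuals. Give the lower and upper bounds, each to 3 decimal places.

0.288 ≤ PN ≤ 0.778

Let p₁ = 0.671, p₀ = 0.478.
Under exogeneity alone the bounds on PN are max{0,(p₁−p₀)/p₁} ≤ PN ≤ min{1,(1−p₀)/p₁}.
  lower = (p₁ − p₀)/p₁ = 0.193 / 0.671 ≈ 0.2876
  upper = min{1, (1 − p₀)/p₁} = 0.522 / 0.671 ≈ 0.7779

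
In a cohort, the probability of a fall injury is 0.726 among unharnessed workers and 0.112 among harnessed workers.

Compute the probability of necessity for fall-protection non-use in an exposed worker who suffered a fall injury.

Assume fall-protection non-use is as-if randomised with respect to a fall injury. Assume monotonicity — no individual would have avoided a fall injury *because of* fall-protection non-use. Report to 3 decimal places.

PN ≈ 0.846

Let p₁ = 0.726, p₀ = 0.112.
Under exogeneity and monotonicity, PN = (p₁ − p₀) / p₁.
PN = (0.726 − 0.112) / 0.726 = 0.614 / 0.726 ≈ 0.8457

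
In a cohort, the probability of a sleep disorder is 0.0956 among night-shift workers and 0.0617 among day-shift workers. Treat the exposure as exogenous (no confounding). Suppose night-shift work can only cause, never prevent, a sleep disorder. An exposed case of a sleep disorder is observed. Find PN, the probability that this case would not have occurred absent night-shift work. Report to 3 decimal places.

Let p₁ = 0.0956, p₀ = 0.0617.
Under exogeneity and monotonicity, PN = (p₁ − p₀) / p₁.
PN = (0.0956 − 0.0617) / 0.0956 = 0.0339 / 0.0956 ≈ 0.3546

PN ≈ 0.355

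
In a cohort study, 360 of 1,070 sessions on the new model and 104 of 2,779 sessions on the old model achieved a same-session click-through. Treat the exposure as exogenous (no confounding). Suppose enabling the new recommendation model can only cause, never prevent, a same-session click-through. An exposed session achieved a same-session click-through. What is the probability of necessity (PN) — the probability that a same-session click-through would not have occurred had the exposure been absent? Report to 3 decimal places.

PN ≈ 0.889

p₁ = P(outcome | exposed) = 360/1070 = 0.33645
p₀ = P(outcome | unexposed) = 104/2779 = 0.037424
Under exogeneity and monotonicity, PN = (p₁ − p₀) / p₁.
PN = (0.33645 − 0.037424) / 0.33645 = 0.29903 / 0.33645 ≈ 0.8888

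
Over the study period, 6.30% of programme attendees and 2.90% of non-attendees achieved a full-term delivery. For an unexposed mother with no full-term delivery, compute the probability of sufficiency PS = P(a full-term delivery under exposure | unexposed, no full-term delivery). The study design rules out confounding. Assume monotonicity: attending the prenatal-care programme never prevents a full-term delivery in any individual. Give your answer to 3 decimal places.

p₁ = 0.063, p₀ = 0.029.
Under exogeneity and monotonicity, PS = (p₁ − p₀) / (1 − p₀).
PS = (0.063 − 0.029) / (1 − 0.029) = 0.034 / 0.971 ≈ 0.0350

PS ≈ 0.035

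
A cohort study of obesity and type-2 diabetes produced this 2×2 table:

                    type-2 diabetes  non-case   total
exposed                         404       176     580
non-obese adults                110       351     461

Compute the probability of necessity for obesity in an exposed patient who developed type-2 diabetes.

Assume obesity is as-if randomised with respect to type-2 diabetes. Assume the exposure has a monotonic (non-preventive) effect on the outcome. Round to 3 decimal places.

p₁ = P(outcome | exposed) = 404/580 = 0.69655
p₀ = P(outcome | unexposed) = 110/461 = 0.23861
Under exogeneity and monotonicity, PN = (p₁ − p₀) / p₁.
PN = (0.69655 − 0.23861) / 0.69655 = 0.45794 / 0.69655 ≈ 0.6574

PN ≈ 0.657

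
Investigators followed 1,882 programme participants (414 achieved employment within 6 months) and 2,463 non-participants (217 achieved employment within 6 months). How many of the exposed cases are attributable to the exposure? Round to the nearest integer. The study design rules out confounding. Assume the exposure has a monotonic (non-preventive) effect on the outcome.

about 248 cases

p₁ = P(outcome | exposed) = 414/1882 = 0.21998
p₀ = P(outcome | unexposed) = 217/2463 = 0.088104
PN = (p₁ − p₀)/p₁ = (0.21998 − 0.088104) / 0.21998 ≈ 0.59949.
Attributable cases ≈ PN × (exposed cases) = 0.59949 × 414 ≈ 248.19.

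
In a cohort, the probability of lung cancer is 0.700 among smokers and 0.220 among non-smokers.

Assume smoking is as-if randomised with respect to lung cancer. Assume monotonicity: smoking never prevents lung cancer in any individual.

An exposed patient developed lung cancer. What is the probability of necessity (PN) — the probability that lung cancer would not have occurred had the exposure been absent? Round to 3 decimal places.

Let p₁ = 0.7, p₀ = 0.22.
Under exogeneity and monotonicity, PN = (p₁ − p₀) / p₁.
PN = (0.7 − 0.22) / 0.7 = 0.48 / 0.7 ≈ 0.6857

PN ≈ 0.686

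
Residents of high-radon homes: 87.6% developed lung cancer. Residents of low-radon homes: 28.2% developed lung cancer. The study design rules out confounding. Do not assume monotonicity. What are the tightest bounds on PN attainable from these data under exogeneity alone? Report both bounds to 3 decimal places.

p₁ = 0.876, p₀ = 0.282.
Under exogeneity alone the bounds on PN are max{0,(p₁−p₀)/p₁} ≤ PN ≤ min{1,(1−p₀)/p₁}.
  lower = (p₁ − p₀)/p₁ = 0.594 / 0.876 ≈ 0.6781
  upper = min{1, (1 − p₀)/p₁} = 0.718 / 0.876 ≈ 0.8196

0.678 ≤ PN ≤ 0.820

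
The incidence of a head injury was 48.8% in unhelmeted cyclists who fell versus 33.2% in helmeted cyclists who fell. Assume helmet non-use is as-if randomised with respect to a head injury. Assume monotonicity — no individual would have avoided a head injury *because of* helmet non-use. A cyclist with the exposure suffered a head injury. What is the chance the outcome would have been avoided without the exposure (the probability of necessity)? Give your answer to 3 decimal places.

PN ≈ 0.320

p₁ = 0.488, p₀ = 0.332.
Under exogeneity and monotonicity, PN = (p₁ − p₀) / p₁.
PN = (0.488 − 0.332) / 0.488 = 0.156 / 0.488 ≈ 0.3197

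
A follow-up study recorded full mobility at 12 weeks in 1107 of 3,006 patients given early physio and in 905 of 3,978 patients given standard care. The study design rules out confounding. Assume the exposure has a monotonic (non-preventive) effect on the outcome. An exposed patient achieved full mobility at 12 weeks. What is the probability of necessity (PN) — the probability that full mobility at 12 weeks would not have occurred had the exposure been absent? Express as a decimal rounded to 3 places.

p₁ = P(outcome | exposed) = 1107/3006 = 0.36826
p₀ = P(outcome | unexposed) = 905/3978 = 0.2275
Under exogeneity and monotonicity, PN = (p₁ − p₀) / p₁.
PN = (0.36826 − 0.2275) / 0.36826 = 0.14076 / 0.36826 ≈ 0.3822

PN ≈ 0.382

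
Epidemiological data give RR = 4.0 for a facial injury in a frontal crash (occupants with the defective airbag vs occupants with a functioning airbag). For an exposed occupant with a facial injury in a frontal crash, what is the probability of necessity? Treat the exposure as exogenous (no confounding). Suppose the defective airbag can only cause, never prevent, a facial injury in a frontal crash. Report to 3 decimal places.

PN ≈ 0.750

Under exogeneity and monotonicity, PN = (RR − 1) / RR = 1 − 1/RR.
PN = (4.0 − 1) / 4.0 = 3 / 4.0 ≈ 0.7500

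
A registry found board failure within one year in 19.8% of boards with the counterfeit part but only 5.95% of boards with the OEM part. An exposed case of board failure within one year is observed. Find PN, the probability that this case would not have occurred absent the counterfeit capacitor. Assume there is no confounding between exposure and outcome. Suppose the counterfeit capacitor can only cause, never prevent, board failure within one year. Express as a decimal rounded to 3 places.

PN ≈ 0.699

p₁ = 0.198, p₀ = 0.0595.
Under exogeneity and monotonicity, PN = (p₁ − p₀) / p₁.
PN = (0.198 − 0.0595) / 0.198 = 0.1385 / 0.198 ≈ 0.6995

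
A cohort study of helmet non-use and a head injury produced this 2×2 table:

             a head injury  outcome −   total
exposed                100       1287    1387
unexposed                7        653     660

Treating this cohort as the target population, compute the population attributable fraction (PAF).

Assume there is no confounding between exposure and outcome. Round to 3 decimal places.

p₁ = P(outcome | exposed) = 100/1387 = 0.072098
p₀ = P(outcome | unexposed) = 7/660 = 0.010606
Exposure prevalence π = 1387/2047 = 0.67758; overall risk P(Y=1) = 0.052272.
Under exogeneity, PAF = [P(Y=1) − p₀]/P(Y=1).
PAF = (0.052272 − 0.010606) / 0.052272 ≈ 0.7971

PAF ≈ 0.797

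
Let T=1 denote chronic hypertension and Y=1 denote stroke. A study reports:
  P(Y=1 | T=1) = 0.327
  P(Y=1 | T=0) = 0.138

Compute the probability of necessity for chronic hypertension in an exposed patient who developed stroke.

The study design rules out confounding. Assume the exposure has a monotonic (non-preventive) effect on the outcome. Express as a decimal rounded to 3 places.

Let p₁ = 0.327, p₀ = 0.138.
Under exogeneity and monotonicity, PN = (p₁ − p₀) / p₁.
PN = (0.327 − 0.138) / 0.327 = 0.189 / 0.327 ≈ 0.5780

PN ≈ 0.578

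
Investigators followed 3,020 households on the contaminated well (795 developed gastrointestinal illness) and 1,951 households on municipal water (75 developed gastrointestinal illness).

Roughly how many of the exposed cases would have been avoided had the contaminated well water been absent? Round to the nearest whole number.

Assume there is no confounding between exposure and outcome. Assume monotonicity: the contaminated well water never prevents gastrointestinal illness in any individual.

p₁ = P(outcome | exposed) = 795/3020 = 0.26325
p₀ = P(outcome | unexposed) = 75/1951 = 0.038442
PN = (p₁ − p₀)/p₁ = (0.26325 − 0.038442) / 0.26325 ≈ 0.85397.
Attributable cases ≈ PN × (exposed cases) = 0.85397 × 795 ≈ 678.91.

about 679 cases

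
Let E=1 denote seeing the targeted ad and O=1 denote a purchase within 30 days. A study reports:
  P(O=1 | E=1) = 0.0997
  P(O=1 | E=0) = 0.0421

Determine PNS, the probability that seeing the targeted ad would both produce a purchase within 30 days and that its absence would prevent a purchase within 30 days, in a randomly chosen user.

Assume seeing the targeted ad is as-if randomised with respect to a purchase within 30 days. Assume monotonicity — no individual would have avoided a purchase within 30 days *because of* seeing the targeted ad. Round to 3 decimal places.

PNS ≈ 0.058

Let p₁ = 0.0997, p₀ = 0.0421.
Under exogeneity and monotonicity, PNS = p₁ − p₀.
PNS = 0.0997 − 0.0421 = 0.0576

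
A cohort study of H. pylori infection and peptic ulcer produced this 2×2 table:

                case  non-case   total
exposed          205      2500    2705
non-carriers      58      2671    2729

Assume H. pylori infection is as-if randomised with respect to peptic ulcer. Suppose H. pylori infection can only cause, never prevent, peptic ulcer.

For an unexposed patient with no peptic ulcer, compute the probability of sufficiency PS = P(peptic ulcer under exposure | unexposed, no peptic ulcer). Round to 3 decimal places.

p₁ = P(outcome | exposed) = 205/2705 = 0.075786
p₀ = P(outcome | unexposed) = 58/2729 = 0.021253
Under exogeneity and monotonicity, PS = (p₁ − p₀)/(1 − p₀).
PS = (0.075786 − 0.021253) / 0.97875 ≈ 0.0557

PS ≈ 0.056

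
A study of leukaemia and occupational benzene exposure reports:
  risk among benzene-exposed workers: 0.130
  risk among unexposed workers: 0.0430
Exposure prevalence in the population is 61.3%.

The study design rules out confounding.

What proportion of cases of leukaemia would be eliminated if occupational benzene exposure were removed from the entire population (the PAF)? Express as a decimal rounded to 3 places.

Let p₁ = 0.13, p₀ = 0.043.
Overall risk P(Y=1) = π·p₁ + (1−π)·p₀ = 0.613×0.13 + 0.387×0.043 = 0.096331.
Under exogeneity, PAF = [P(Y=1) − p₀] / P(Y=1).
PAF = (0.096331 − 0.043) / 0.096331 ≈ 0.5536

PAF ≈ 0.554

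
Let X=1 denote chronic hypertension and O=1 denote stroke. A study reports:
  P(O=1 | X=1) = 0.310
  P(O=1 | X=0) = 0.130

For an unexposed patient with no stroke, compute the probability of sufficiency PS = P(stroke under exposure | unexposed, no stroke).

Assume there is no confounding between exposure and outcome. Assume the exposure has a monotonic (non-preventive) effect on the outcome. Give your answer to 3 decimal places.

Let p₁ = 0.31, p₀ = 0.13.
Under exogeneity and monotonicity, PS = (p₁ − p₀) / (1 − p₀).
PS = (0.31 − 0.13) / (1 − 0.13) = 0.18 / 0.87 ≈ 0.2069

PS ≈ 0.207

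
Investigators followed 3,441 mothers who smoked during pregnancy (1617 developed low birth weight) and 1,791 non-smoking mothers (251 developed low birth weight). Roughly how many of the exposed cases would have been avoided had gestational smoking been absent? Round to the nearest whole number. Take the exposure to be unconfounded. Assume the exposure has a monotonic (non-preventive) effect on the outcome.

p₁ = P(outcome | exposed) = 1617/3441 = 0.46992
p₀ = P(outcome | unexposed) = 251/1791 = 0.14015
PN = (p₁ − p₀)/p₁ = (0.46992 − 0.14015) / 0.46992 ≈ 0.70177.
Attributable cases ≈ PN × (exposed cases) = 0.70177 × 1617 ≈ 1134.76.

about 1135 cases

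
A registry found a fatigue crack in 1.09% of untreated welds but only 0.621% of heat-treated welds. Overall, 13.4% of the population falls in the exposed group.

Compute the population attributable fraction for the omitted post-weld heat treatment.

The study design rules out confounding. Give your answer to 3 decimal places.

PAF ≈ 0.092

p₁ = 0.0109, p₀ = 0.00621.
Overall risk P(Y=1) = π·p₁ + (1−π)·p₀ = 0.134×0.0109 + 0.866×0.00621 = 0.0068385.
Under exogeneity, PAF = [P(Y=1) − p₀] / P(Y=1).
PAF = (0.0068385 − 0.00621) / 0.0068385 ≈ 0.0919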